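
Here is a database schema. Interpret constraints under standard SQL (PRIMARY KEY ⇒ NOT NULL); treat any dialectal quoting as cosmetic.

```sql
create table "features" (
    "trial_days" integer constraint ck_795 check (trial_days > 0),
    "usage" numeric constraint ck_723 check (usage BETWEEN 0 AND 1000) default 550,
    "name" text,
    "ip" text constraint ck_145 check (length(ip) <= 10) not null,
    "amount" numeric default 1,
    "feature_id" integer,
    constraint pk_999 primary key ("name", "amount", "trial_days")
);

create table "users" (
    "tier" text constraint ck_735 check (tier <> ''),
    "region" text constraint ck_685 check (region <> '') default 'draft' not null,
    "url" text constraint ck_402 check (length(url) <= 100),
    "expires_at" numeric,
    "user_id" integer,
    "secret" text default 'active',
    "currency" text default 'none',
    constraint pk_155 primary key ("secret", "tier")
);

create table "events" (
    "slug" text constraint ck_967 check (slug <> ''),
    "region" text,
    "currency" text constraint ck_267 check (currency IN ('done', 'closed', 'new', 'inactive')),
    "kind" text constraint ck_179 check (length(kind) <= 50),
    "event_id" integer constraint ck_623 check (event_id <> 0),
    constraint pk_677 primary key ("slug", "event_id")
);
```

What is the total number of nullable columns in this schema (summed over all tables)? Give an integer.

9

features: 2 nullable (usage, feature_id — PK (name, amount, trial_days) and explicit NOT NULL columns excluded).
users: 4 nullable (url, expires_at, user_id, currency — PK (secret, tier) and explicit NOT NULL columns excluded).
events: 3 nullable (region, currency, kind — PK (slug, event_id) and explicit NOT NULL columns excluded).
Total: 2 + 4 + 3 = 9.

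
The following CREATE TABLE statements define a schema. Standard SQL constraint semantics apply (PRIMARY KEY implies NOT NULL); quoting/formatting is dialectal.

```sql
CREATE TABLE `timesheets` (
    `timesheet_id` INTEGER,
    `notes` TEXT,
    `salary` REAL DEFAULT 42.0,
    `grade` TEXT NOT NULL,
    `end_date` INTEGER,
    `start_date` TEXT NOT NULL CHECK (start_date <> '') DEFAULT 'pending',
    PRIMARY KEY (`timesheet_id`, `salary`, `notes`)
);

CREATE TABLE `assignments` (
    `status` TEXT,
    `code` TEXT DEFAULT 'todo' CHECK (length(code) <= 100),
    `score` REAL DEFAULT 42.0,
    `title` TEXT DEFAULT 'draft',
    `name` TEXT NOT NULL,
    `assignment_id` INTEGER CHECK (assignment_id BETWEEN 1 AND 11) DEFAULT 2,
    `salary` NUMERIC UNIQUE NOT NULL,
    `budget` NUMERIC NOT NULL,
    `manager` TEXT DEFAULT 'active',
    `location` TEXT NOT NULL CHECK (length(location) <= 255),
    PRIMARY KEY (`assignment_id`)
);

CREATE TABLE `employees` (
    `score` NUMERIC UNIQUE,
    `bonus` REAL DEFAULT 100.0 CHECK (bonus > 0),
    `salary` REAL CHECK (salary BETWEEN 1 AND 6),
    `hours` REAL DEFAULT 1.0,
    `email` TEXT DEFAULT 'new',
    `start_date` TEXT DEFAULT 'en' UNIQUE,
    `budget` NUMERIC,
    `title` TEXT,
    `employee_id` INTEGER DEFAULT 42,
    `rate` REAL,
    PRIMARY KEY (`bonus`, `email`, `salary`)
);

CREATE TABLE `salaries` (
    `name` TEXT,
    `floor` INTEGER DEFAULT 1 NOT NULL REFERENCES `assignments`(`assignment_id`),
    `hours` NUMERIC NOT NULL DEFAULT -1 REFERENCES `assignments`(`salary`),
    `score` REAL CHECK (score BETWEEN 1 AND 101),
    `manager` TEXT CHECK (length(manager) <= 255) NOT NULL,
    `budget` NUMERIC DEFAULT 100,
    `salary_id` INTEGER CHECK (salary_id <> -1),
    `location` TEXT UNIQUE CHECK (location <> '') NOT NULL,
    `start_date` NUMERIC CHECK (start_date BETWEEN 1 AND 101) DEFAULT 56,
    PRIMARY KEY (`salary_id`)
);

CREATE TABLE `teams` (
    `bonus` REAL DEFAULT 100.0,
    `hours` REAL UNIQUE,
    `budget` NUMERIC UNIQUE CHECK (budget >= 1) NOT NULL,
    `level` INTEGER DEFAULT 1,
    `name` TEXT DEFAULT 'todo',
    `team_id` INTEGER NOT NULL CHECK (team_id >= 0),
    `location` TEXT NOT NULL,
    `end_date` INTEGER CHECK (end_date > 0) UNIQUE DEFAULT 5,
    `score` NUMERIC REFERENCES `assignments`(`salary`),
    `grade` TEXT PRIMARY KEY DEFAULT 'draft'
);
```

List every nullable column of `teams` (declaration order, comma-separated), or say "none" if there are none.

bonus, hours, level, name, end_date, score

- bonus: DEFAULT only fills an omitted column; an explicit NULL is still allowed → nullable.
- hours: UNIQUE does not imply NOT NULL → nullable.
- budget: declared NOT NULL → not nullable.
- level: DEFAULT only fills an omitted column; an explicit NULL is still allowed → nullable.
- name: DEFAULT only fills an omitted column; an explicit NULL is still allowed → nullable.
- team_id: declared NOT NULL → not nullable.
- location: declared NOT NULL → not nullable.
- end_date: CHECK does not forbid NULL (a CHECK constraint passes when its expression is NULL) → nullable.
- score: a foreign key column may be NULL unless separately constrained → nullable.
- grade: part of the PRIMARY KEY, which implies NOT NULL → not nullable.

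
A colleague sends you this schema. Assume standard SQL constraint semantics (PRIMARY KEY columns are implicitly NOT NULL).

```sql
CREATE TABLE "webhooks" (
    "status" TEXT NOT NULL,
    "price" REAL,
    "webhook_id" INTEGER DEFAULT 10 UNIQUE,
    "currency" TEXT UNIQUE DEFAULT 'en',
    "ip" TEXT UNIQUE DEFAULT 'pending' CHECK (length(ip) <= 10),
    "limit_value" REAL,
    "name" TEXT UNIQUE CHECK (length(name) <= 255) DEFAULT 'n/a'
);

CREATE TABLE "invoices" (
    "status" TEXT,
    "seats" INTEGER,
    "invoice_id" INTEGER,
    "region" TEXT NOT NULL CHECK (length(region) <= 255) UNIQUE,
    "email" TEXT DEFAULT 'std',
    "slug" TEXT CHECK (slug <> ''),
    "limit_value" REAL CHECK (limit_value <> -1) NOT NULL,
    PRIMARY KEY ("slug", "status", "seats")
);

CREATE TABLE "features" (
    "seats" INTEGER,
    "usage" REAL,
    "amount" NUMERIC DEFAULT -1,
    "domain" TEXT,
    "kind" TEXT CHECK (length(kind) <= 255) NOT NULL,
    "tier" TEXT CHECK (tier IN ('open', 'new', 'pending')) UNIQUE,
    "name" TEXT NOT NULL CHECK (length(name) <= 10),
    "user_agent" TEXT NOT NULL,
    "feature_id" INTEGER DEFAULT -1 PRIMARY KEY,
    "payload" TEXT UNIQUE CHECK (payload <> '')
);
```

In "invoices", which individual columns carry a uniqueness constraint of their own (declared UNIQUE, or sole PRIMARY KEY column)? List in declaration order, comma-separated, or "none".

- status: part of a composite PRIMARY KEY — only the tuple is unique, not this column on its own.
- seats: part of a composite PRIMARY KEY — only the tuple is unique, not this column on its own.
- invoice_id: no UNIQUE or single-column PK constraint.
- region: declared UNIQUE → unique.
- email: no UNIQUE or single-column PK constraint.
- slug: part of a composite PRIMARY KEY — only the tuple is unique, not this column on its own.
- limit_value: no UNIQUE or single-column PK constraint.

region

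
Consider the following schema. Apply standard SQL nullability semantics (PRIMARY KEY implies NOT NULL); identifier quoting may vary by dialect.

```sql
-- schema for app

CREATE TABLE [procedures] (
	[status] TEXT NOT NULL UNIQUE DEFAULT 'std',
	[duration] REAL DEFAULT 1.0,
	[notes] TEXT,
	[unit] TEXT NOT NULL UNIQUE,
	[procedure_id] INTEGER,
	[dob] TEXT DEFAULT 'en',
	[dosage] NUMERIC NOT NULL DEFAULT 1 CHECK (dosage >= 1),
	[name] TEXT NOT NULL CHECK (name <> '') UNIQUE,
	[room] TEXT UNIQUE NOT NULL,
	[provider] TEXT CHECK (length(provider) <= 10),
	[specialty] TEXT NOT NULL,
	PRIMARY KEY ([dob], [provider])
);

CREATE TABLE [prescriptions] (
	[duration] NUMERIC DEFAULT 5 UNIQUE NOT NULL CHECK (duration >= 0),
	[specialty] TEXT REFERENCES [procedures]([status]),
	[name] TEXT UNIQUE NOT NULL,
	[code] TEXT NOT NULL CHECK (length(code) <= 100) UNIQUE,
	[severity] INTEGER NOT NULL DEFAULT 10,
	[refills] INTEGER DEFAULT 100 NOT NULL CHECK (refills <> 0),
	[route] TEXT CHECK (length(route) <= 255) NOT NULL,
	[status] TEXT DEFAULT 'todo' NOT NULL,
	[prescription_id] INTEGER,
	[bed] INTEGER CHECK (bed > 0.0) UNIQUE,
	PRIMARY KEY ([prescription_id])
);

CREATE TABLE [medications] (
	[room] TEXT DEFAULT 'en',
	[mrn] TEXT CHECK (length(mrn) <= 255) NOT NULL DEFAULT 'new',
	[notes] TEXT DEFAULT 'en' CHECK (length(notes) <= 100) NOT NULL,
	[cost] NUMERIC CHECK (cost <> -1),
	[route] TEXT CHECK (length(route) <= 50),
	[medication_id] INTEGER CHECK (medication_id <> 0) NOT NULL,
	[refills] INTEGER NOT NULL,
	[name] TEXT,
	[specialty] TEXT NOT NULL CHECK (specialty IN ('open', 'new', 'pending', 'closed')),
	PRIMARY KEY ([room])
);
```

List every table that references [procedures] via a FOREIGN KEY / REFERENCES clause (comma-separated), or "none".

prescriptions

- prescriptions.specialty references procedures(status).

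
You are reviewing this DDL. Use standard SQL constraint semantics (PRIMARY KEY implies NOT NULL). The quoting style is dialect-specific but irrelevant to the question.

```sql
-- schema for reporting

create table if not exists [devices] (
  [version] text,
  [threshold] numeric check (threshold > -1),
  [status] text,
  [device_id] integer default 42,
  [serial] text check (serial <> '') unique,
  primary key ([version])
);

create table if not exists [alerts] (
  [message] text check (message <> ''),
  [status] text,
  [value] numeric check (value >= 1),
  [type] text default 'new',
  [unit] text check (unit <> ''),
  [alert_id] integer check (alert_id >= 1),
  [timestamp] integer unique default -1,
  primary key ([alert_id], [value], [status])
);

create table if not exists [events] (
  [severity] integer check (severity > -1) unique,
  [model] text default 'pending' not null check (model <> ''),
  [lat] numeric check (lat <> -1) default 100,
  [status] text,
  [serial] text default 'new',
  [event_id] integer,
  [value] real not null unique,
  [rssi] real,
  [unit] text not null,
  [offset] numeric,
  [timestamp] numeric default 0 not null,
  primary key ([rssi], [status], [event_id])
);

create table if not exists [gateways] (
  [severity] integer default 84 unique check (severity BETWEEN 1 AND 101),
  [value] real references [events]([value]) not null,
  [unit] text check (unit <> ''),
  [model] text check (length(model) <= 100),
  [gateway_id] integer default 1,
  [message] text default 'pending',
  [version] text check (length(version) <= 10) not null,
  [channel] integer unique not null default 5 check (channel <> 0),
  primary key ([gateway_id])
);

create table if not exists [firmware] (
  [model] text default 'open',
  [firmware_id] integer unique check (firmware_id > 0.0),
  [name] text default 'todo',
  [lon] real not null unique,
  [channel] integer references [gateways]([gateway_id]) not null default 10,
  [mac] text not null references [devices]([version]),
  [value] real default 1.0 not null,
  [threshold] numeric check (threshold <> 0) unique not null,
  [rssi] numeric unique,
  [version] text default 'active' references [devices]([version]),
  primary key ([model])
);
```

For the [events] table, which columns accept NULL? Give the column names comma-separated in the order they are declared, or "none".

- severity: CHECK does not forbid NULL (a CHECK constraint passes when its expression is NULL) → nullable.
- model: declared NOT NULL → not nullable.
- lat: CHECK does not forbid NULL (a CHECK constraint passes when its expression is NULL) → nullable.
- status: part of the PRIMARY KEY, which implies NOT NULL → not nullable.
- serial: DEFAULT only fills an omitted column; an explicit NULL is still allowed → nullable.
- event_id: part of the PRIMARY KEY, which implies NOT NULL → not nullable.
- value: declared NOT NULL → not nullable.
- rssi: part of the PRIMARY KEY, which implies NOT NULL → not nullable.
- unit: declared NOT NULL → not nullable.
- offset: no NOT NULL constraint applies → nullable.
- timestamp: declared NOT NULL → not nullable.

severity, lat, serial, offset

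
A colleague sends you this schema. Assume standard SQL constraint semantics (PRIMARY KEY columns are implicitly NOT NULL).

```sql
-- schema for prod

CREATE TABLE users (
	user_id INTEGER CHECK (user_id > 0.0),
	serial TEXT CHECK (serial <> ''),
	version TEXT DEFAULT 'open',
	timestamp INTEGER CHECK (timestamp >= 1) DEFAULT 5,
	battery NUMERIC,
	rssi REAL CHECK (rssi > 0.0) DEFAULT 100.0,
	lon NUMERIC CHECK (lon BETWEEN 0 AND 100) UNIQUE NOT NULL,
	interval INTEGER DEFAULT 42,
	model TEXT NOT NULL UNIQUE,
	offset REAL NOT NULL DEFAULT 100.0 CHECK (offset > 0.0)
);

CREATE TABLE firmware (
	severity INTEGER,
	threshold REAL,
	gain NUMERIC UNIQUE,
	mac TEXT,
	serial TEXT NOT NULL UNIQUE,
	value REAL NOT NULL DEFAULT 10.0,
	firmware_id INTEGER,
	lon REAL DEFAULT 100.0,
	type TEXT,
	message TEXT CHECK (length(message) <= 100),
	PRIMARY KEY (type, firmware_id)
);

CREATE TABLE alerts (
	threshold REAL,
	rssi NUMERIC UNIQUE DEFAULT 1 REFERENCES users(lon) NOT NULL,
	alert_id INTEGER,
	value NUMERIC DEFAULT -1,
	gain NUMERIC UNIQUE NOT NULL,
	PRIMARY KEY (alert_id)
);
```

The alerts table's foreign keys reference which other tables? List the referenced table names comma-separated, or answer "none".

- rssi REFERENCES users(lon).

users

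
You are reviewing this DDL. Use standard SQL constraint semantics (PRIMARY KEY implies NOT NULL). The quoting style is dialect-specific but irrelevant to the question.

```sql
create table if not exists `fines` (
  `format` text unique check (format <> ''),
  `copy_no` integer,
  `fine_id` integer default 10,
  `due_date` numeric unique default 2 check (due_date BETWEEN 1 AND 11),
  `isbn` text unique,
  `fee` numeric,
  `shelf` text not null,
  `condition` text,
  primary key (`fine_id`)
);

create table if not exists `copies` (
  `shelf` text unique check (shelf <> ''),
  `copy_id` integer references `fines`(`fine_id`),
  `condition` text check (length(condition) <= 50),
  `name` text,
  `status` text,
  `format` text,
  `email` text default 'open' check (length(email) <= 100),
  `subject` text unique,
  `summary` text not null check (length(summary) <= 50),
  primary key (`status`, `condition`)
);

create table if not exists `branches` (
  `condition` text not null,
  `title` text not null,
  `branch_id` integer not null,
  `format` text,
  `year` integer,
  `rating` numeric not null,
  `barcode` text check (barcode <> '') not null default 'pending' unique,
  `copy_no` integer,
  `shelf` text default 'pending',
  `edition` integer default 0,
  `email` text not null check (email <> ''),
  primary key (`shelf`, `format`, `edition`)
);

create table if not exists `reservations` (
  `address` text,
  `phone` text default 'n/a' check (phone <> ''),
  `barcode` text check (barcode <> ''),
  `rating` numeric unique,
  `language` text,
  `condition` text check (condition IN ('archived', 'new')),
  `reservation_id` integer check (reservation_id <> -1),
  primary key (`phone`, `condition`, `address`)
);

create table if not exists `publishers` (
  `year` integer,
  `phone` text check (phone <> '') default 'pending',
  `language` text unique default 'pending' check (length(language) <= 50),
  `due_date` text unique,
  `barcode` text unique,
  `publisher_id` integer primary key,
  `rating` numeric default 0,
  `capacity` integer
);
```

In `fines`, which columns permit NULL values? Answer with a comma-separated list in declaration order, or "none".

- format: CHECK does not forbid NULL (a CHECK constraint passes when its expression is NULL) → nullable.
- copy_no: no NOT NULL constraint applies → nullable.
- fine_id: part of the PRIMARY KEY, which implies NOT NULL → not nullable.
- due_date: CHECK does not forbid NULL (a CHECK constraint passes when its expression is NULL) → nullable.
- isbn: UNIQUE does not imply NOT NULL → nullable.
- fee: no NOT NULL constraint applies → nullable.
- shelf: declared NOT NULL → not nullable.
- condition: no NOT NULL constraint applies → nullable.

format, copy_no, due_date, isbn, fee, condition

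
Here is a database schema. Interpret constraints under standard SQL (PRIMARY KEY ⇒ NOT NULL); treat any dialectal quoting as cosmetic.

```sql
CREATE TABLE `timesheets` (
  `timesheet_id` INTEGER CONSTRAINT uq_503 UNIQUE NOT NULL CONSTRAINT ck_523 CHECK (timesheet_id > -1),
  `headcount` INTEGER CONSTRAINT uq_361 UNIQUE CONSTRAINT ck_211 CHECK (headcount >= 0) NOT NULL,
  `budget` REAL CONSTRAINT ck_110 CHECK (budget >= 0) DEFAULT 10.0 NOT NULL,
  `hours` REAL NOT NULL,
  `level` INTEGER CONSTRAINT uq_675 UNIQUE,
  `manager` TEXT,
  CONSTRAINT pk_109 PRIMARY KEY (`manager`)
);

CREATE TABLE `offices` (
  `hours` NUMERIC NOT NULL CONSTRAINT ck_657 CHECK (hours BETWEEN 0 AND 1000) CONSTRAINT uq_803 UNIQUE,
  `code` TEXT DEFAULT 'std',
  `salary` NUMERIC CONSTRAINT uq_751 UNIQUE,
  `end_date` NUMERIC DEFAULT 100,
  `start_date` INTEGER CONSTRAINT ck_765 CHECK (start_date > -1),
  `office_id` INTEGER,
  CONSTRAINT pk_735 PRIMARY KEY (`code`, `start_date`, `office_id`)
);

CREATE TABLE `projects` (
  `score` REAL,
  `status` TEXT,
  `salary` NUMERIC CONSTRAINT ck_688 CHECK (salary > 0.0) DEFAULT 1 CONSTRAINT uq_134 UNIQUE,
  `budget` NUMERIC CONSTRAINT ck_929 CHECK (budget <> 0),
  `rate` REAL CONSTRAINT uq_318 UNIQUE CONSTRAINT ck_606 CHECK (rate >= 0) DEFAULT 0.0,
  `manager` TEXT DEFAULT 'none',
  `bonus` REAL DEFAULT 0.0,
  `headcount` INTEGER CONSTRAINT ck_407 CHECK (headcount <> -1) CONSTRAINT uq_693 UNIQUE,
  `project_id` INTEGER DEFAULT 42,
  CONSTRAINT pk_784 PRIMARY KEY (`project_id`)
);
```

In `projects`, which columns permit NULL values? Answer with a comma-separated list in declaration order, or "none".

- score: no NOT NULL constraint applies → nullable.
- status: no NOT NULL constraint applies → nullable.
- salary: CHECK does not forbid NULL (a CHECK constraint passes when its expression is NULL) → nullable.
- budget: CHECK does not forbid NULL (a CHECK constraint passes when its expression is NULL) → nullable.
- rate: CHECK does not forbid NULL (a CHECK constraint passes when its expression is NULL) → nullable.
- manager: DEFAULT only fills an omitted column; an explicit NULL is still allowed → nullable.
- bonus: DEFAULT only fills an omitted column; an explicit NULL is still allowed → nullable.
- headcount: CHECK does not forbid NULL (a CHECK constraint passes when its expression is NULL) → nullable.
- project_id: part of the PRIMARY KEY, which implies NOT NULL → not nullable.

score, status, salary, budget, rate, manager, bonus, headcount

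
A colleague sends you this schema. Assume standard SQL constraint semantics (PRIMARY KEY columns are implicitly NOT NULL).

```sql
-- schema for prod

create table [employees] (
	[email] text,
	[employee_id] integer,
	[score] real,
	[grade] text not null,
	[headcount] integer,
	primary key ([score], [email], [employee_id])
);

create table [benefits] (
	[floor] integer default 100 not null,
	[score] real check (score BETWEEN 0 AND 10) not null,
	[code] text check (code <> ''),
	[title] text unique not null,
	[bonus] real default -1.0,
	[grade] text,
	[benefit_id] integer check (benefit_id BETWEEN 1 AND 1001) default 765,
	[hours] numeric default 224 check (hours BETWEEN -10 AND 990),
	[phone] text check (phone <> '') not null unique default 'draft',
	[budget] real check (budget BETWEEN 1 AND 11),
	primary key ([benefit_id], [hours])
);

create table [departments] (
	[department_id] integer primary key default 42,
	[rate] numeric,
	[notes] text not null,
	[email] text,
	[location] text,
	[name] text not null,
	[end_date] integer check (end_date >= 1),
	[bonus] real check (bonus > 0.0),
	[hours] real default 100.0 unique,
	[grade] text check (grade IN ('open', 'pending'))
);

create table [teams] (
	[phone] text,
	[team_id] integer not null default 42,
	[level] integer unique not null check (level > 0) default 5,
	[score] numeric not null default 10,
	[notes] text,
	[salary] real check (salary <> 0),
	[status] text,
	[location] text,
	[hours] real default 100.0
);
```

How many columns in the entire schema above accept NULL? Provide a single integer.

18

employees: 1 nullable (headcount — PK (score, email, employee_id) and explicit NOT NULL columns excluded).
benefits: 4 nullable (code, bonus, grade, budget — PK (benefit_id, hours) and explicit NOT NULL columns excluded).
departments: 7 nullable (rate, email, location, end_date, bonus, hours, grade — PK (department_id) and explicit NOT NULL columns excluded).
teams: 6 nullable (phone, notes, salary, status, location, hours — PK none and explicit NOT NULL columns excluded).
Total: 1 + 4 + 7 + 6 = 18.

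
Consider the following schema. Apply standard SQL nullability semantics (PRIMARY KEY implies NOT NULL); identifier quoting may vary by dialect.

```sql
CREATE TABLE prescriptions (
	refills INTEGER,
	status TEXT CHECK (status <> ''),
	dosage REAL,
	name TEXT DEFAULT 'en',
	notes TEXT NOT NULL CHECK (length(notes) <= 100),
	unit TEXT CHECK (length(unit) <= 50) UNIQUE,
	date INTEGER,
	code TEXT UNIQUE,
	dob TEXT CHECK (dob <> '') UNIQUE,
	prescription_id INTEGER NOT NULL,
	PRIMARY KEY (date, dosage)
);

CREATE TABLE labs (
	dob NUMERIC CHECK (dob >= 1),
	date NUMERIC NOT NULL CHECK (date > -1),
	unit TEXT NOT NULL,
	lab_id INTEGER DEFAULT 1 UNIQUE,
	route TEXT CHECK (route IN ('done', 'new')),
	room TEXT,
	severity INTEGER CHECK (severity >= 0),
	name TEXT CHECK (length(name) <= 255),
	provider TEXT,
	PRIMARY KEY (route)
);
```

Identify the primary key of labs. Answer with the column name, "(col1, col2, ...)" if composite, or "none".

route

route is declared PRIMARY KEY as a table-level PRIMARY KEY clause.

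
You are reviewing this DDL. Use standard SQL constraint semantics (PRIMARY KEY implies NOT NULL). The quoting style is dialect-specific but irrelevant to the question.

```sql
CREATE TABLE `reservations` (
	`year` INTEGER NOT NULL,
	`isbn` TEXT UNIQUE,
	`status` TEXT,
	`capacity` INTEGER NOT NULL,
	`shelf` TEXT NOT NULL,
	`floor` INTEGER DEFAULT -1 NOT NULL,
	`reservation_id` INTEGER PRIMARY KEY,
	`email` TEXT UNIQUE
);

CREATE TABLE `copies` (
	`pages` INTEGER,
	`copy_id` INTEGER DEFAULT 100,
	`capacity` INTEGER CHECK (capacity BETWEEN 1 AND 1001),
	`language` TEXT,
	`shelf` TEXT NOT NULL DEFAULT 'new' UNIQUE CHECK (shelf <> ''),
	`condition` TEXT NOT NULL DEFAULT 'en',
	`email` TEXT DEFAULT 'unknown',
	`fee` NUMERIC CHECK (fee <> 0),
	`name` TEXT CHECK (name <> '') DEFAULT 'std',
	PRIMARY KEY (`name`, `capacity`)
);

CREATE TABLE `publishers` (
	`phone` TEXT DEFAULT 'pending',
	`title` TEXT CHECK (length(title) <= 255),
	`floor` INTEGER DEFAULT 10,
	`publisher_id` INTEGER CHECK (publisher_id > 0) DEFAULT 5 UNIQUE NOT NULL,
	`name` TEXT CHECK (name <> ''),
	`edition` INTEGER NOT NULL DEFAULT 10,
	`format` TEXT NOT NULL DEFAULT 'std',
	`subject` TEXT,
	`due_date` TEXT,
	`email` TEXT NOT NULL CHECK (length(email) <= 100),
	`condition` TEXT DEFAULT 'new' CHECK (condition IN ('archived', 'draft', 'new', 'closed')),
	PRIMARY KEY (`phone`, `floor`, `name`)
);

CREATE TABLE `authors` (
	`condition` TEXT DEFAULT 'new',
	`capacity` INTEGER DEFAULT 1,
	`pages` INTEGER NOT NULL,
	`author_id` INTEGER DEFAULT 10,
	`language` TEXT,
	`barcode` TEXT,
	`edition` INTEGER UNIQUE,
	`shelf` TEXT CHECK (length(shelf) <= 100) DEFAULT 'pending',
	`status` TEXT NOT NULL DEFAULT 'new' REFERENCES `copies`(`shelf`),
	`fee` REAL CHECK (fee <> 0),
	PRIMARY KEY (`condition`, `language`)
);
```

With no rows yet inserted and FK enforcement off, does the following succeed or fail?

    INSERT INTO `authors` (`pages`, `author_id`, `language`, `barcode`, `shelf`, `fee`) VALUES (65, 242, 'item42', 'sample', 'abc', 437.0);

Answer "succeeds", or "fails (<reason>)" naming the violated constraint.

succeeds

NOT NULL columns: condition defaults to 'new'; language is supplied; pages is supplied; status defaults to 'new'.
CHECK constraints: 'abc' satisfies (length(shelf) <= 100); 437.0 satisfies (fee <> 0).
No constraint is violated.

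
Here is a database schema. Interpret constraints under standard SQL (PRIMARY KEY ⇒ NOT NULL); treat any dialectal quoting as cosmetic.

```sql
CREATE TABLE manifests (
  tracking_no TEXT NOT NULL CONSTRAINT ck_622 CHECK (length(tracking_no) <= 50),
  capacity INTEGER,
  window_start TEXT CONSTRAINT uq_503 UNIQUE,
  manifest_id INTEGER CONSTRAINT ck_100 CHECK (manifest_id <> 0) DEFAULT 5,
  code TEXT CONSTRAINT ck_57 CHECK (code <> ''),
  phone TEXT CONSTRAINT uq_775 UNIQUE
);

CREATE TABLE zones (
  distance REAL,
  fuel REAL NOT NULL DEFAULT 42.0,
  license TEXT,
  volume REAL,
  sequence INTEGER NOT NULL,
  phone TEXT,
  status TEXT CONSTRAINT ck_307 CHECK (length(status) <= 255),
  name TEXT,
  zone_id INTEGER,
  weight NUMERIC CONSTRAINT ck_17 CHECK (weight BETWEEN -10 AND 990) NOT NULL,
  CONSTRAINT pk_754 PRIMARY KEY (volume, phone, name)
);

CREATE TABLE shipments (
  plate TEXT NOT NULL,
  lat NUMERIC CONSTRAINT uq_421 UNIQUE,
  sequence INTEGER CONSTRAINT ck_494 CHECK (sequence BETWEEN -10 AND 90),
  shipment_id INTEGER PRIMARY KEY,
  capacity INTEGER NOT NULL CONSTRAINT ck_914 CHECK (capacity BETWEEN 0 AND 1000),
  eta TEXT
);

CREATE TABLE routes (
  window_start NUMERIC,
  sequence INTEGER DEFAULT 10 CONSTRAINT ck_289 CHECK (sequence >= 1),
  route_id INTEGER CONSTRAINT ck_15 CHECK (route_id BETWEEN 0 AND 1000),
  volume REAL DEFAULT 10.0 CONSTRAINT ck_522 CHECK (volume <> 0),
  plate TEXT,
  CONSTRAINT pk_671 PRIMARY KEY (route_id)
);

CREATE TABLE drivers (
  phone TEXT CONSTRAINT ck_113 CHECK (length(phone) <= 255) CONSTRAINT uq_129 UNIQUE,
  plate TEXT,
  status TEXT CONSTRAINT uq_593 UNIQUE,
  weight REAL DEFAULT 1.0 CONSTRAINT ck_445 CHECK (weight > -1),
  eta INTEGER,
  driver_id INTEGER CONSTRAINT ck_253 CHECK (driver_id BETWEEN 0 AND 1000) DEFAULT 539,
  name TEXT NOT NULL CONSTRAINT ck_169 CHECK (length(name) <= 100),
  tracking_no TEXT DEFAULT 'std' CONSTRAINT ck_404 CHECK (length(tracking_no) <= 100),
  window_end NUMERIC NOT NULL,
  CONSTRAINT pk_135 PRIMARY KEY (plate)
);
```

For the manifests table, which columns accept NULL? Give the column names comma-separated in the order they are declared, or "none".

capacity, window_start, manifest_id, code, phone

- tracking_no: declared NOT NULL → not nullable.
- capacity: no NOT NULL constraint applies → nullable.
- window_start: UNIQUE does not imply NOT NULL → nullable.
- manifest_id: CHECK does not forbid NULL (a CHECK constraint passes when its expression is NULL) → nullable.
- code: CHECK does not forbid NULL (a CHECK constraint passes when its expression is NULL) → nullable.
- phone: UNIQUE does not imply NOT NULL → nullable.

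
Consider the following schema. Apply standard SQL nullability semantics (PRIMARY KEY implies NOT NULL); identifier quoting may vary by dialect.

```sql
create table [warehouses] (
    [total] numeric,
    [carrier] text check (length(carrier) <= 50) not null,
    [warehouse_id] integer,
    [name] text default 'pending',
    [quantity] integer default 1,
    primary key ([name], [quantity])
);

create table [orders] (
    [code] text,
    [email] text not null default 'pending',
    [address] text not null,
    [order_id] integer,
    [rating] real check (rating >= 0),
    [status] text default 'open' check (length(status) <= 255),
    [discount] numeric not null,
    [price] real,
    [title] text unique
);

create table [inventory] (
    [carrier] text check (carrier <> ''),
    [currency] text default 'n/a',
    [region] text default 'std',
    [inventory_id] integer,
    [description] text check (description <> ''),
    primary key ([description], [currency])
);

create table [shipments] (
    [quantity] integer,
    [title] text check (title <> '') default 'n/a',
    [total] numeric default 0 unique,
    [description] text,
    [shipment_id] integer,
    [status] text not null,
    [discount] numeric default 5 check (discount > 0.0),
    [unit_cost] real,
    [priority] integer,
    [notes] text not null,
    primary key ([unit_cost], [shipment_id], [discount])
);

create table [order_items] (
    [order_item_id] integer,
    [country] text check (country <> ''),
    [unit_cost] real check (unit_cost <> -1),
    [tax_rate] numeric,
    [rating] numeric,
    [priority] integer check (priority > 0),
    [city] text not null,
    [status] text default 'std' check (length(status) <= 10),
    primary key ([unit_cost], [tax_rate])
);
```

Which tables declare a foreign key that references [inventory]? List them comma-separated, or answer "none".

none

No REFERENCES clause anywhere in the schema names inventory.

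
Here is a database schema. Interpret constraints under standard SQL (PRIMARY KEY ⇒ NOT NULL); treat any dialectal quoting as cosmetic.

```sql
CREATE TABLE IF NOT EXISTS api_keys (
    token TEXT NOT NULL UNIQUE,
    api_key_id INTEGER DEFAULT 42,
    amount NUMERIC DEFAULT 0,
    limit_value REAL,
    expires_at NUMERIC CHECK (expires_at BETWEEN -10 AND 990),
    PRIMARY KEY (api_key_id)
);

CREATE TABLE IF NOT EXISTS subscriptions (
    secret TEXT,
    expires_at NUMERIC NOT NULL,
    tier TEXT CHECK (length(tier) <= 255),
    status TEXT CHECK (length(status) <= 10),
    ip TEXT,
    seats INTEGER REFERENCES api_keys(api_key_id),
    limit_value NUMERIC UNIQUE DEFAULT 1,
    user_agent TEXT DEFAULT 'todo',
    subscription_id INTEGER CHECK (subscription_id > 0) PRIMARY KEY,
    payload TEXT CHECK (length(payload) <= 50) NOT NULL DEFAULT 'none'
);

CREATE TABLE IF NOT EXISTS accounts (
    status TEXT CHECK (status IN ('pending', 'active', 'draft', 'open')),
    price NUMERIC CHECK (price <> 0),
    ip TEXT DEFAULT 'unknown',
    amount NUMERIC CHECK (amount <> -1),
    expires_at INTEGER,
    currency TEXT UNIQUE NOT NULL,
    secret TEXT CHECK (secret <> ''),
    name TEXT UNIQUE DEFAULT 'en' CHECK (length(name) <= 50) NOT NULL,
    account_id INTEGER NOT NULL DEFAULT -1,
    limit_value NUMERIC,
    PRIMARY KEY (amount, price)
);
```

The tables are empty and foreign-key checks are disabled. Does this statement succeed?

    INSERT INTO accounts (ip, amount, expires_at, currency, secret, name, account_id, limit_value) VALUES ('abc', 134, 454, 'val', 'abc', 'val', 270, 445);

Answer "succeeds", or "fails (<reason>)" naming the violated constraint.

fails (NOT NULL on price)

price is omitted from the column list and has no DEFAULT, so it would receive NULL.
But price is part of the PRIMARY KEY (implied NOT NULL).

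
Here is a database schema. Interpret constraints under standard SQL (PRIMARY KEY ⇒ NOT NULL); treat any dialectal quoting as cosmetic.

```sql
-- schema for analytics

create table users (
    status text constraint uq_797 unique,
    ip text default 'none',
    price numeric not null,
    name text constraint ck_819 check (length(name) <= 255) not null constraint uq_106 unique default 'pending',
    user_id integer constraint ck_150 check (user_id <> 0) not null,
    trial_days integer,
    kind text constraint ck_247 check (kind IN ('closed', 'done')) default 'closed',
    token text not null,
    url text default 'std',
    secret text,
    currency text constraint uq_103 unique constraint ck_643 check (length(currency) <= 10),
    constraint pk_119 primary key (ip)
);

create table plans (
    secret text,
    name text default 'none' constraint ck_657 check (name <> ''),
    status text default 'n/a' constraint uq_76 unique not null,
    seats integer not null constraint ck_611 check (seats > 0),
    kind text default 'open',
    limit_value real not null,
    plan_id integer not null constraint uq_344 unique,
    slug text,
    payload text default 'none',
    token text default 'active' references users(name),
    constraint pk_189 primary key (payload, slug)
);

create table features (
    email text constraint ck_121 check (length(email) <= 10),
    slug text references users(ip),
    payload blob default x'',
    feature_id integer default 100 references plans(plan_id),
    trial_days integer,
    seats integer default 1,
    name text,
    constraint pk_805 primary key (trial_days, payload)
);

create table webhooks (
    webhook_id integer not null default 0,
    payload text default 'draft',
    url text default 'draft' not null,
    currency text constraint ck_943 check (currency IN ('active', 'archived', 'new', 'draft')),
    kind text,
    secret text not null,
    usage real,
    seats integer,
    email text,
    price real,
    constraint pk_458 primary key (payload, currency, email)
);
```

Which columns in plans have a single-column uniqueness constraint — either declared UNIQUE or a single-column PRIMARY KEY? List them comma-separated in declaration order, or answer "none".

status, plan_id

- secret: no UNIQUE or single-column PK constraint.
- name: no UNIQUE or single-column PK constraint.
- status: declared UNIQUE → unique.
- seats: no UNIQUE or single-column PK constraint.
- kind: no UNIQUE or single-column PK constraint.
- limit_value: no UNIQUE or single-column PK constraint.
- plan_id: declared UNIQUE → unique.
- slug: part of a composite PRIMARY KEY — only the tuple is unique, not this column on its own.
- payload: part of a composite PRIMARY KEY — only the tuple is unique, not this column on its own.
- token: no UNIQUE or single-column PK constraint.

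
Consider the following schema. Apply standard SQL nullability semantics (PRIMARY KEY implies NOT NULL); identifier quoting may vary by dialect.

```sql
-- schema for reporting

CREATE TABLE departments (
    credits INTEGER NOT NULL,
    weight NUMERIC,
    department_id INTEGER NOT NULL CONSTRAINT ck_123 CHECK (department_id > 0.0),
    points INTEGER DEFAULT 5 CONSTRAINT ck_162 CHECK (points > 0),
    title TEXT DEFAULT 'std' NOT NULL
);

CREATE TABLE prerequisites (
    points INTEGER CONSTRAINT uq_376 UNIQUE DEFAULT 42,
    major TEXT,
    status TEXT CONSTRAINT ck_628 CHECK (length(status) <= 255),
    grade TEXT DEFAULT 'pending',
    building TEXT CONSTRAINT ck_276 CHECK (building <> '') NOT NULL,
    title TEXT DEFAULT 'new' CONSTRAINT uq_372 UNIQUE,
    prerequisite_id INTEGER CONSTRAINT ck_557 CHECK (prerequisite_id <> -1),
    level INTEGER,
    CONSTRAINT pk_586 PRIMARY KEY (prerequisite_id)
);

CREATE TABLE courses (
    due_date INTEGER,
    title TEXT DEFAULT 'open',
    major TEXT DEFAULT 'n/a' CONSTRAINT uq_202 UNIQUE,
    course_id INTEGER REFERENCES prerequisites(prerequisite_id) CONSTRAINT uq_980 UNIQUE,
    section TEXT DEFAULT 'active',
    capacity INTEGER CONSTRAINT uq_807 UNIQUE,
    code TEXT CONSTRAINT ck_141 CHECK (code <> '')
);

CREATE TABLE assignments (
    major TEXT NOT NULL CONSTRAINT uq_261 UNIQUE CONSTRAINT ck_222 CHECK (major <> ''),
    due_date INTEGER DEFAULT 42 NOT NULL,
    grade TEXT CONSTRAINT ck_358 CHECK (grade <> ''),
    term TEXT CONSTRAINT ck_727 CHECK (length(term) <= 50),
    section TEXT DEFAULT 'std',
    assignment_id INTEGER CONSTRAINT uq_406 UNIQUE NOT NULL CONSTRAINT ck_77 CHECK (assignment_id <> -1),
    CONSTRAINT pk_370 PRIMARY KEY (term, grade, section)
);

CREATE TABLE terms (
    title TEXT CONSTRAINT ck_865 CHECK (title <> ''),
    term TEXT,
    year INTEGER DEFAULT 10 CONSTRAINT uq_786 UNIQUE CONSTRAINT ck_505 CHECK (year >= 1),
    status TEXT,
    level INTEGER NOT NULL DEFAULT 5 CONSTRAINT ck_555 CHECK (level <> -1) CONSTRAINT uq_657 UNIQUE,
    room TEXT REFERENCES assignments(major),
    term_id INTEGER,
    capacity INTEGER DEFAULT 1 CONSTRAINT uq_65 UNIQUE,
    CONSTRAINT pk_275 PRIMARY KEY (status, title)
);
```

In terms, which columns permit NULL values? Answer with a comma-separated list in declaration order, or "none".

- title: part of the PRIMARY KEY, which implies NOT NULL → not nullable.
- term: no NOT NULL constraint applies → nullable.
- year: CHECK does not forbid NULL (a CHECK constraint passes when its expression is NULL) → nullable.
- status: part of the PRIMARY KEY, which implies NOT NULL → not nullable.
- level: declared NOT NULL → not nullable.
- room: a foreign key column may be NULL unless separately constrained → nullable.
- term_id: no NOT NULL constraint applies → nullable.
- capacity: UNIQUE does not imply NOT NULL → nullable.

term, year, room, term_id, capacity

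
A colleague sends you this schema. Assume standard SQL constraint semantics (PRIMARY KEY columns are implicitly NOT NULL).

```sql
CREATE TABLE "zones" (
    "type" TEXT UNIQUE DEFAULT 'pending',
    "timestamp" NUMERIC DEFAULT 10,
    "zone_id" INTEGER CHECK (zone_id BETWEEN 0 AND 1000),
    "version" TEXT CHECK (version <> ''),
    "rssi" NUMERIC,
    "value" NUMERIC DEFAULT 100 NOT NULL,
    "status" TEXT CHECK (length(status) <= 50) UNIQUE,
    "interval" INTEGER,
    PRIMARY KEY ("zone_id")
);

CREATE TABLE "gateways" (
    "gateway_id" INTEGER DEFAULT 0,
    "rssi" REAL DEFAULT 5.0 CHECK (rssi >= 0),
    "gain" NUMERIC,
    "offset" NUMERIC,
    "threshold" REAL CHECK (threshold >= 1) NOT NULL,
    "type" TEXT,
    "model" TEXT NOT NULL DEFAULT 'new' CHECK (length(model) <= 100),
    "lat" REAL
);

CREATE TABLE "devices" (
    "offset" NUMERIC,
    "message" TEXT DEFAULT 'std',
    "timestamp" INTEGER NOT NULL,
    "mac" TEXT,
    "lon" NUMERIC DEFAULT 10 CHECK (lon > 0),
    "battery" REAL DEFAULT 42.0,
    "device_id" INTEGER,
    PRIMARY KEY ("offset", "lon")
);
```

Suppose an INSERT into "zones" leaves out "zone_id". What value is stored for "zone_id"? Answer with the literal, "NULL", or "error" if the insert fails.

error

zone_id has no DEFAULT clause.
Omitting it would insert NULL, but it is part of the PRIMARY KEY, so the INSERT fails.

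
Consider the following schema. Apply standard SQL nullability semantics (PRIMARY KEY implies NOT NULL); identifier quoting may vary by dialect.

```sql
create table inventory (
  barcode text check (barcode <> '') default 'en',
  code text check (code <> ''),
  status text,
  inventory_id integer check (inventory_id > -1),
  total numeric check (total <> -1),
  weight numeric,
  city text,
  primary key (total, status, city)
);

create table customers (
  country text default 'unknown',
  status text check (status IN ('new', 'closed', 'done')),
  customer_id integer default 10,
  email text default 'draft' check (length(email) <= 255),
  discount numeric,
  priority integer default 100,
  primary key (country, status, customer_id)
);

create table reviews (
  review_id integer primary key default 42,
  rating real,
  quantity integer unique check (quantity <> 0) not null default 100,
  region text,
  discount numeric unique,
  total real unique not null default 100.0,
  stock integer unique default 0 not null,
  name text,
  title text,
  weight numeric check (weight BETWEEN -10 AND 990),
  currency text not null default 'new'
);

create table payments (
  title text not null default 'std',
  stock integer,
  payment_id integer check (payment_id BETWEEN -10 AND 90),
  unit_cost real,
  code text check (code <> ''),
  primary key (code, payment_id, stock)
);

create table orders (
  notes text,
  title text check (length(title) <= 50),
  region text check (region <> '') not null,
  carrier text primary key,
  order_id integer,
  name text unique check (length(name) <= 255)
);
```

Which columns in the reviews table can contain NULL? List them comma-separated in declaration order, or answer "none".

rating, region, discount, name, title, weight

- review_id: part of the PRIMARY KEY, which implies NOT NULL → not nullable.
- rating: no NOT NULL constraint applies → nullable.
- quantity: declared NOT NULL → not nullable.
- region: no NOT NULL constraint applies → nullable.
- discount: UNIQUE does not imply NOT NULL → nullable.
- total: declared NOT NULL → not nullable.
- stock: declared NOT NULL → not nullable.
- name: no NOT NULL constraint applies → nullable.
- title: no NOT NULL constraint applies → nullable.
- weight: CHECK does not forbid NULL (a CHECK constraint passes when its expression is NULL) → nullable.
- currency: declared NOT NULL → not nullable.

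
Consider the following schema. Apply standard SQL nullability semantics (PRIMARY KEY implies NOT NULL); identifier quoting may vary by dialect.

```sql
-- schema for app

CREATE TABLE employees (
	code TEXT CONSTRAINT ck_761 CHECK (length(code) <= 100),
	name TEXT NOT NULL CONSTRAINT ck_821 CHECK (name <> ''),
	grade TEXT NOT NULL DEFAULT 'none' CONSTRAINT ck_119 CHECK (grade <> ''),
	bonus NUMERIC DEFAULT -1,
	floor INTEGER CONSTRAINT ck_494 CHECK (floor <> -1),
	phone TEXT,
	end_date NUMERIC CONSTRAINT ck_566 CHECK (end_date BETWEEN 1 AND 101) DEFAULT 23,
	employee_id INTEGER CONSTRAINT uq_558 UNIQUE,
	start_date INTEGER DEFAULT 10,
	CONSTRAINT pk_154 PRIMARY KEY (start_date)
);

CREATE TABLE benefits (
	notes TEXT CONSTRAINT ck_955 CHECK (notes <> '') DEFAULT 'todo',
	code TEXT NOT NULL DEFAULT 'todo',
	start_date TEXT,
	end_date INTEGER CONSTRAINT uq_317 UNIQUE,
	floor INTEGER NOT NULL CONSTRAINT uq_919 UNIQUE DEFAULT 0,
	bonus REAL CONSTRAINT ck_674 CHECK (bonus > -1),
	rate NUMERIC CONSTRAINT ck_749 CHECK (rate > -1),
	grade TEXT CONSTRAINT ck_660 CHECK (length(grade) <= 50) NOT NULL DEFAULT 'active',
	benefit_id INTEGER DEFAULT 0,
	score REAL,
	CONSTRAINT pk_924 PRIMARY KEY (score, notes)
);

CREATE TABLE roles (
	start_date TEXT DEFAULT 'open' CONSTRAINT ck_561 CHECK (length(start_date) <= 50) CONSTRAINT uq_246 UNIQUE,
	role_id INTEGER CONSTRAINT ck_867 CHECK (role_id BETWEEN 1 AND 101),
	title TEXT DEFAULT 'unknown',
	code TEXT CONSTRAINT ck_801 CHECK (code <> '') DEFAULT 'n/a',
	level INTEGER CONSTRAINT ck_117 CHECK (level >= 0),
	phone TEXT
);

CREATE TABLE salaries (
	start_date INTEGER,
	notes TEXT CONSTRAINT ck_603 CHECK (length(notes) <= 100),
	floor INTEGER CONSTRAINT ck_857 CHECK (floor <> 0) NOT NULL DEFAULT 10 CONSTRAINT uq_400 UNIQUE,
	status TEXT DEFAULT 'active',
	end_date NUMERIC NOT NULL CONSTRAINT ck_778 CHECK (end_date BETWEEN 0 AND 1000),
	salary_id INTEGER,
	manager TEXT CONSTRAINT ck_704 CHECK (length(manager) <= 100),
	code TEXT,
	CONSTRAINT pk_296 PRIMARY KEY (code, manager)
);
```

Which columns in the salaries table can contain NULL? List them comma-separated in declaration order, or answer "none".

start_date, notes, status, salary_id

- start_date: no NOT NULL constraint applies → nullable.
- notes: CHECK does not forbid NULL (a CHECK constraint passes when its expression is NULL) → nullable.
- floor: declared NOT NULL → not nullable.
- status: DEFAULT only fills an omitted column; an explicit NULL is still allowed → nullable.
- end_date: declared NOT NULL → not nullable.
- salary_id: no NOT NULL constraint applies → nullable.
- manager: part of the PRIMARY KEY, which implies NOT NULL → not nullable.
- code: part of the PRIMARY KEY, which implies NOT NULL → not nullable.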